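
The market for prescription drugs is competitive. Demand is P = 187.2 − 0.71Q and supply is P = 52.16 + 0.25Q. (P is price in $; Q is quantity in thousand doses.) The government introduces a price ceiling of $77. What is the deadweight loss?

Competitive equilibrium: 187.2 − 0.71Q = 52.16 + 0.25Q → Q* = 140.6667, P* = 87.3267.
At the ceiling P = 77, quantity supplied = (77 − 52.16)/0.25 = 99.36.
Willingness to pay at Q' = 99.36: 187.2 − 0.71·99.36 = 116.6544.
ΔQ = 140.6667 − 99.36 = 41.3067; wedge = 116.6544 − 77 = 39.6544.
The triangle = ½ × 41.3067 × 39.6544 = $819 thousand.

$819 thousand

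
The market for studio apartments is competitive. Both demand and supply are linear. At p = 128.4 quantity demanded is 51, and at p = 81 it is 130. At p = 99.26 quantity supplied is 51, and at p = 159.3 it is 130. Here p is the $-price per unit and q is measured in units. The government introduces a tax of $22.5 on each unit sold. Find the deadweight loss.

Demand slope = (81 − 128.4)/(130 − 51) = −0.6, so p = 159 − 0.6q.
Supply slope = (159.3 − 99.26)/(130 − 51) = 0.76, so p = 60.5 + 0.76q.
Competitive equilibrium: 159 − 0.6q = 60.5 + 0.76q → q* = 72.4265, p* = 115.5441.
With the tax, the buyer price exceeds the seller price by 22.5: (159 − 0.6q) − (60.5 + 0.76q) = 22.5 → q' = 55.8824.
Δq = 72.4265 − 55.8824 = 16.5441; the wedge equals the tax, 22.5.
Deadweight loss = ½ × 16.5441 × 22.5 = $186.12.

$186.12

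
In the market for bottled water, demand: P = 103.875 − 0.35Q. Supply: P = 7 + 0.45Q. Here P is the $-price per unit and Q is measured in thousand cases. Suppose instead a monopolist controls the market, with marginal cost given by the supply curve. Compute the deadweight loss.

Competitive equilibrium: 103.875 − 0.35Q = 7 + 0.45Q → Q* = 121.0938, P* = 61.4922.
Marginal revenue: MR = 103.875 − 0.7Q. Set MR = MC: 103.875 − 0.7Q = 7 + 0.45Q → Q_m = 84.2391.
Price P_m = 103.875 − 0.35·84.2391 = 74.3913; MC(Q_m) = 7 + 0.45·84.2391 = 44.9076.
Competitive Q* = 121.0938, so ΔQ = 36.8547; wedge = 74.3913 − 44.9076 = 29.4837.
DWL = ½ × 36.8547 × 29.4837 = $543.31 thousand.

$543.31 thousand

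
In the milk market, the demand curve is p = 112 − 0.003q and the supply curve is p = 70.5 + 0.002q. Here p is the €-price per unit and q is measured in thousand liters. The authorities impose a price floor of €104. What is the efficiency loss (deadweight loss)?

€79336.11 thousand

Competitive equilibrium: 112 − 0.003q = 70.5 + 0.002q → q* = 8300, p* = 87.1.
At the floor p = 104, quantity demanded = (112 − 104)/0.003 = 2666.666667.
Sellers' marginal cost at q' = 2666.666667: 70.5 + 0.002·2666.666667 = 75.833333.
Δq = 8300 − 2666.666667 = 5633.333333; wedge = 104 − 75.833333 = 28.166667.
The triangle = ½ × 5633.333333 × 28.166667 = €79336.11 thousand.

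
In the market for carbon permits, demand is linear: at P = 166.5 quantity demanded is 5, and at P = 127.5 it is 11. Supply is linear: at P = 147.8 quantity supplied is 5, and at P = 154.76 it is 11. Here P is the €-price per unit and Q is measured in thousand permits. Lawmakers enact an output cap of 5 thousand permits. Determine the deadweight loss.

€22.83 thousand

Demand slope = (127.5 − 166.5)/(11 − 5) = −6.5, so P = 199 − 6.5Q.
Supply slope = (154.76 − 147.8)/(11 − 5) = 1.16, so P = 142 + 1.16Q.
Competitive equilibrium: 199 − 6.5Q = 142 + 1.16Q → Q* = 7.4413, P* = 150.6319.
At Q = 5: demand price = 199 − 6.5·5 = 166.5; supply price = 142 + 1.16·5 = 147.8.
ΔQ = 7.4413 − 5 = 2.4413; wedge = 166.5 − 147.8 = 18.7.
The triangle = ½ × 2.4413 × 18.7 = €22.83 thousand.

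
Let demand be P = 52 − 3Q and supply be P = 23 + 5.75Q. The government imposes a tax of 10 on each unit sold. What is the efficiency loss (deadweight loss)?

5.71

Competitive equilibrium: 52 − 3Q = 23 + 5.75Q → Q* = 3.3143, P* = 42.0571.
With the tax, the buyer price exceeds the seller price by 10: (52 − 3Q) − (23 + 5.75Q) = 10 → Q' = 2.1714.
ΔQ = 3.3143 − 2.1714 = 1.1429; the wedge equals the tax, 10.
Deadweight loss = ½ × 1.1429 × 10 = 5.71.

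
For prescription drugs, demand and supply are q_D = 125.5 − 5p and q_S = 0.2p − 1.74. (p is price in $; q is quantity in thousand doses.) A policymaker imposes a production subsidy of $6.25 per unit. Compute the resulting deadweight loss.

In inverse form: demand p = 25.1 − 0.2q, supply p = 8.7 + 5q.
Competitive equilibrium: 25.1 − 0.2q = 8.7 + 5q → q* = 3.1538, p* = 24.4692.
The subsidy lowers effective supply by 6.25: p = 2.45 + 5q.
New quantity: 25.1 − 0.2q = 2.45 + 5q → q' = 4.3558.
Overproduction Δq = 4.3558 − 3.1538 = 1.202; wedge = subsidy = 6.25.
Welfare loss = ½ × 1.202 × 6.25 = $3.76 thousand.

$3.76 thousand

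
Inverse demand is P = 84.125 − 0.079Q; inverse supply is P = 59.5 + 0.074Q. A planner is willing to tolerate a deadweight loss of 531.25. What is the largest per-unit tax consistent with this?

12.75

Competitive equilibrium: 84.125 − 0.079Q = 59.5 + 0.074Q → Q* = 160.9477, P* = 71.4101.
A tax t gives ΔQ = t/0.153 and wedge t, so DWL = t²/0.306.
t²/0.306 = 531.25 → t² = 162.5625 → t = 12.75.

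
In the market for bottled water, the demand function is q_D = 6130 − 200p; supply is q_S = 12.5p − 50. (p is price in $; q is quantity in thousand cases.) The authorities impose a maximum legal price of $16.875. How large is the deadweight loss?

$989.58 thousand

In inverse form: demand p = 30.65 − 0.005q, supply p = 4 + 0.08q.
Competitive equilibrium: 30.65 − 0.005q = 4 + 0.08q → q* = 313.5294, p* = 29.0824.
At the ceiling p = 16.875, quantity supplied = (16.875 − 4)/0.08 = 160.9375.
Willingness to pay at q' = 160.9375: 30.65 − 0.005·160.9375 = 29.8453.
Δq = 313.5294 − 160.9375 = 152.5919; wedge = 29.8453 − 16.875 = 12.9703.
DWL = ½ × 152.5919 × 12.9703 = $989.58 thousand.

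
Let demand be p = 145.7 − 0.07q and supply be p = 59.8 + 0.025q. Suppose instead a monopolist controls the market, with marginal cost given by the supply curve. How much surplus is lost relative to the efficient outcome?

6989.74

Competitive equilibrium: 145.7 − 0.07q = 59.8 + 0.025q → q* = 904.21053, p* = 82.40526.
Marginal revenue: MR = 145.7 − 0.14q. Set MR = MC: 145.7 − 0.14q = 59.8 + 0.025q → q_m = 520.60606.
Price p_m = 145.7 − 0.07·520.60606 = 109.25758; MC(q_m) = 59.8 + 0.025·520.60606 = 72.81515.
Competitive q* = 904.21053, so Δq = 383.60447; wedge = 109.25758 − 72.81515 = 36.44243.
Welfare loss = ½ × 383.60447 × 36.44243 = 6989.74.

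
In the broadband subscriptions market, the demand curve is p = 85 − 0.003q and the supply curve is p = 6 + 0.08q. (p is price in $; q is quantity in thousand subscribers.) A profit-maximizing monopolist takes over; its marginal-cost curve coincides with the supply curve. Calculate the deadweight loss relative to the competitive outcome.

Competitive equilibrium: 85 − 0.003q = 6 + 0.08q → q* = 951.8072, p* = 82.1446.
Marginal revenue: MR = 85 − 0.006q. Set MR = MC: 85 − 0.006q = 6 + 0.08q → q_m = 918.6047.
Price p_m = 85 − 0.003·918.6047 = 82.2442; MC(q_m) = 6 + 0.08·918.6047 = 79.4884.
Competitive q* = 951.8072, so Δq = 33.2025; wedge = 82.2442 − 79.4884 = 2.7558.
Deadweight loss = ½ × 33.2025 × 2.7558 = $45.75 thousand.

$45.75 thousand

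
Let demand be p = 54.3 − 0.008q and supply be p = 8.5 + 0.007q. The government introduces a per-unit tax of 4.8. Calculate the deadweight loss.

768

Competitive equilibrium: 54.3 − 0.008q = 8.5 + 0.007q → q* = 3053.3333, p* = 29.8733.
With the tax, the buyer price exceeds the seller price by 4.8: (54.3 − 0.008q) − (8.5 + 0.007q) = 4.8 → q' = 2733.3333.
Δq = 3053.3333 − 2733.3333 = 320; the wedge equals the tax, 4.8.
The triangle = ½ × 320 × 4.8 = 768.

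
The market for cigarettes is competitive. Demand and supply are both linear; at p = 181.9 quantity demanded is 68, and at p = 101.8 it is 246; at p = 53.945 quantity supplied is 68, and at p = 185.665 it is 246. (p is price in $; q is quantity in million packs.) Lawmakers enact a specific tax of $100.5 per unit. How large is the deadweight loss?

Demand slope = (101.8 − 181.9)/(246 − 68) = −0.45, so p = 212.5 − 0.45q.
Supply slope = (185.665 − 53.945)/(246 − 68) = 0.74, so p = 3.625 + 0.74q.
Competitive equilibrium: 212.5 − 0.45q = 3.625 + 0.74q → q* = 175.5252, p* = 133.5137.
With the tax, the buyer price exceeds the seller price by 100.5: (212.5 − 0.45q) − (3.625 + 0.74q) = 100.5 → q' = 91.0714.
Δq = 175.5252 − 91.0714 = 84.4538; the wedge equals the tax, 100.5.
The triangle = ½ × 84.4538 × 100.5 = $4243.80 million.

$4243.80 million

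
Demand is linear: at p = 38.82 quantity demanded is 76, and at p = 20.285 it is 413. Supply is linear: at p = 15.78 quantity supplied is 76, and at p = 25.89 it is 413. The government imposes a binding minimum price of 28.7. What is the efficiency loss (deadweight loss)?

Demand slope = (20.285 − 38.82)/(413 − 76) = −0.055, so p = 43 − 0.055q.
Supply slope = (25.89 − 15.78)/(413 − 76) = 0.03, so p = 13.5 + 0.03q.
Competitive equilibrium: 43 − 0.055q = 13.5 + 0.03q → q* = 347.0588, p* = 23.9118.
At the floor p = 28.7, quantity demanded = (43 − 28.7)/0.055 = 260.
Sellers' marginal cost at q' = 260: 13.5 + 0.03·260 = 21.3.
Δq = 347.0588 − 260 = 87.0588; wedge = 28.7 − 21.3 = 7.4.
The triangle = ½ × 87.0588 × 7.4 = 322.12.

322.12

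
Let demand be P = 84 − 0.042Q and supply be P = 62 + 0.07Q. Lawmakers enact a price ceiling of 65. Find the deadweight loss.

Competitive equilibrium: 84 − 0.042Q = 62 + 0.07Q → Q* = 196.4286, P* = 75.75.
At the ceiling P = 65, quantity supplied = (65 − 62)/0.07 = 42.8571.
Willingness to pay at Q' = 42.8571: 84 − 0.042·42.8571 = 82.2.
ΔQ = 196.4286 − 42.8571 = 153.5715; wedge = 82.2 − 65 = 17.2.
The triangle = ½ × 153.5715 × 17.2 = 1320.71.

1320.71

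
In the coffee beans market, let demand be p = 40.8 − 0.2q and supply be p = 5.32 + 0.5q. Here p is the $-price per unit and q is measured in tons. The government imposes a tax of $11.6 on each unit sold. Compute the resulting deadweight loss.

$96.11

Competitive equilibrium: 40.8 − 0.2q = 5.32 + 0.5q → q* = 50.6857, p* = 30.6629.
With the tax, the buyer price exceeds the seller price by 11.6: (40.8 − 0.2q) − (5.32 + 0.5q) = 11.6 → q' = 34.1143.
Δq = 50.6857 − 34.1143 = 16.5714; the wedge equals the tax, 11.6.
DWL = ½ × 16.5714 × 11.6 = $96.11.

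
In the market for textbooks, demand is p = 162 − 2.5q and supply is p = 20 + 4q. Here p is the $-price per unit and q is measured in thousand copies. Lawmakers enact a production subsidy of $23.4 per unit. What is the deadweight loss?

Competitive equilibrium: 162 − 2.5q = 20 + 4q → q* = 21.8462, p* = 107.3846.
The subsidy lowers effective supply by 23.4: p = 4q − 3.4.
New quantity: 162 − 2.5q = 4q − 3.4 → q' = 25.4462.
Overproduction Δq = 25.4462 − 21.8462 = 3.6; wedge = subsidy = 23.4.
Welfare loss = ½ × 3.6 × 23.4 = $42.12 thousand.

$42.12 thousand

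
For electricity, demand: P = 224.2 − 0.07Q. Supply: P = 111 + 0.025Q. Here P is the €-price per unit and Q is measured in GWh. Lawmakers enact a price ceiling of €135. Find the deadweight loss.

€2547.37

Competitive equilibrium: 224.2 − 0.07Q = 111 + 0.025Q → Q* = 1191.5789, P* = 140.7895.
At the ceiling P = 135, quantity supplied = (135 − 111)/0.025 = 960.
Willingness to pay at Q' = 960: 224.2 − 0.07·960 = 157.
ΔQ = 1191.5789 − 960 = 231.5789; wedge = 157 − 135 = 22.
The triangle = ½ × 231.5789 × 22 = €2547.37.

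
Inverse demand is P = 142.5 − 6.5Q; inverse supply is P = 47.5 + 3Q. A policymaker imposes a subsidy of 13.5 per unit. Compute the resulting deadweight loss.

9.59

Competitive equilibrium: 142.5 − 6.5Q = 47.5 + 3Q → Q* = 10, P* = 77.5.
The subsidy lowers effective supply by 13.5: P = 34 + 3Q.
New quantity: 142.5 − 6.5Q = 34 + 3Q → Q' = 11.4211.
Overproduction ΔQ = 11.4211 − 10 = 1.4211; wedge = subsidy = 13.5.
Deadweight loss = ½ × 1.4211 × 13.5 = 9.59.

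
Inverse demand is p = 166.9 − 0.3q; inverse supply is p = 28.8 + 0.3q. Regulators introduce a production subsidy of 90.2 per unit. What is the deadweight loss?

6780.03

Competitive equilibrium: 166.9 − 0.3q = 28.8 + 0.3q → q* = 230.1667, p* = 97.85.
The subsidy lowers effective supply by 90.2: p = 0.3q − 61.4.
New quantity: 166.9 − 0.3q = 0.3q − 61.4 → q' = 380.5.
Overproduction Δq = 380.5 − 230.1667 = 150.3333; wedge = subsidy = 90.2.
The triangle = ½ × 150.3333 × 90.2 = 6780.03.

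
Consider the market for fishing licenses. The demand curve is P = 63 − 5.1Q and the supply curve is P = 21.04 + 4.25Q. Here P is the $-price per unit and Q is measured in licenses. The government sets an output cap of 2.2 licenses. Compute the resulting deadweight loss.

$24.47

Competitive equilibrium: 63 − 5.1Q = 21.04 + 4.25Q → Q* = 4.4877, P* = 40.1127.
At Q = 2.2: demand price = 63 − 5.1·2.2 = 51.78; supply price = 21.04 + 4.25·2.2 = 30.39.
ΔQ = 4.4877 − 2.2 = 2.2877; wedge = 51.78 − 30.39 = 21.39.
Welfare loss = ½ × 2.2877 × 21.39 = $24.47.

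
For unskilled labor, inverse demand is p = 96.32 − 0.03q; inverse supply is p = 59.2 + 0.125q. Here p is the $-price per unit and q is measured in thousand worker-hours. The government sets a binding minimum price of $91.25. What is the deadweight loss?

$385.02 thousand

Competitive equilibrium: 96.32 − 0.03q = 59.2 + 0.125q → q* = 239.4839, p* = 89.1355.
At the floor p = 91.25, quantity demanded = (96.32 − 91.25)/0.03 = 169.
Sellers' marginal cost at q' = 169: 59.2 + 0.125·169 = 80.325.
Δq = 239.4839 − 169 = 70.4839; wedge = 91.25 − 80.325 = 10.925.
DWL = ½ × 70.4839 × 10.925 = $385.02 thousand.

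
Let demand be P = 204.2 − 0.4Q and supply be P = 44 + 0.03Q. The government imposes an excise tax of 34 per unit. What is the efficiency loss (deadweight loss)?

1344.19

Competitive equilibrium: 204.2 − 0.4Q = 44 + 0.03Q → Q* = 372.55814, P* = 55.17674.
With the tax, the buyer price exceeds the seller price by 34: (204.2 − 0.4Q) − (44 + 0.03Q) = 34 → Q' = 293.48837.
ΔQ = 372.55814 − 293.48837 = 79.06977; the wedge equals the tax, 34.
DWL = ½ × 79.06977 × 34 = 1344.19.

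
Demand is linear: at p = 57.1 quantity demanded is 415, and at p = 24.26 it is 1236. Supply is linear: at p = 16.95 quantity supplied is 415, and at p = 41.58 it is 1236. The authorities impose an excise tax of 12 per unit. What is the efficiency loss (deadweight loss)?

1028.57

Demand slope = (24.26 − 57.1)/(1236 − 415) = −0.04, so p = 73.7 − 0.04q.
Supply slope = (41.58 − 16.95)/(1236 − 415) = 0.03, so p = 4.5 + 0.03q.
Competitive equilibrium: 73.7 − 0.04q = 4.5 + 0.03q → q* = 988.5714, p* = 34.1571.
With the tax, the buyer price exceeds the seller price by 12: (73.7 − 0.04q) − (4.5 + 0.03q) = 12 → q' = 817.1429.
Δq = 988.5714 − 817.1429 = 171.4285; the wedge equals the tax, 12.
The triangle = ½ × 171.4285 × 12 = 1028.57.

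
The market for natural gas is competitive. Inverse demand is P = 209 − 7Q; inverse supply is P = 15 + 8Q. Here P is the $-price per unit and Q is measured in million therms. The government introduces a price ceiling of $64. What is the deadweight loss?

$347.65 million

Competitive equilibrium: 209 − 7Q = 15 + 8Q → Q* = 12.9333, P* = 118.4667.
At the ceiling P = 64, quantity supplied = (64 − 15)/8 = 6.125.
Willingness to pay at Q' = 6.125: 209 − 7·6.125 = 166.125.
ΔQ = 12.9333 − 6.125 = 6.8083; wedge = 166.125 − 64 = 102.125.
The triangle = ½ × 6.8083 × 102.125 = $347.65 million.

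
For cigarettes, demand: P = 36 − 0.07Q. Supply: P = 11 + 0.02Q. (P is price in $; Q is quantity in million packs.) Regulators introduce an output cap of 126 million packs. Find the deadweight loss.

Competitive equilibrium: 36 − 0.07Q = 11 + 0.02Q → Q* = 277.7778, P* = 16.5556.
At Q = 126: demand price = 36 − 0.07·126 = 27.18; supply price = 11 + 0.02·126 = 13.52.
ΔQ = 277.7778 − 126 = 151.7778; wedge = 27.18 − 13.52 = 13.66.
The triangle = ½ × 151.7778 × 13.66 = $1036.64 million.

$1036.64 million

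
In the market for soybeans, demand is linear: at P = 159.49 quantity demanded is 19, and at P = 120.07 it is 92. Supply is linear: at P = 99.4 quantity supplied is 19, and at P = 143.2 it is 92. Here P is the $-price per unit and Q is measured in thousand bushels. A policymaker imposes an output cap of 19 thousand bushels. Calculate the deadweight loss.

Demand slope = (120.07 − 159.49)/(92 − 19) = −0.54, so P = 169.75 − 0.54Q.
Supply slope = (143.2 − 99.4)/(92 − 19) = 0.6, so P = 88 + 0.6Q.
Competitive equilibrium: 169.75 − 0.54Q = 88 + 0.6Q → Q* = 71.7105, P* = 131.0263.
At Q = 19: demand price = 169.75 − 0.54·19 = 159.49; supply price = 88 + 0.6·19 = 99.4.
ΔQ = 71.7105 − 19 = 52.7105; wedge = 159.49 − 99.4 = 60.09.
The triangle = ½ × 52.7105 × 60.09 = $1583.69 thousand.

$1583.69 thousand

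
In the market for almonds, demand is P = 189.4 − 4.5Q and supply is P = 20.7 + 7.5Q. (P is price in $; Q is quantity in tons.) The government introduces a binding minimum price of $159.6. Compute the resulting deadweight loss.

Competitive equilibrium: 189.4 − 4.5Q = 20.7 + 7.5Q → Q* = 14.0583, P* = 126.1375.
At the floor P = 159.6, quantity demanded = (189.4 − 159.6)/4.5 = 6.6222.
Sellers' marginal cost at Q' = 6.6222: 20.7 + 7.5·6.6222 = 70.3665.
ΔQ = 14.0583 − 6.6222 = 7.4361; wedge = 159.6 − 70.3665 = 89.2335.
The triangle = ½ × 7.4361 × 89.2335 = $331.77.

$331.77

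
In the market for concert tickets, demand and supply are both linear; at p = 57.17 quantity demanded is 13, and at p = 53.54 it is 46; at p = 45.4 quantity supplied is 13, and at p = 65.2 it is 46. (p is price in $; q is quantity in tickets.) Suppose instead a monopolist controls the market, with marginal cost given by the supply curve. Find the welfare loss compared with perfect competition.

Demand slope = (53.54 − 57.17)/(46 − 13) = −0.11, so p = 58.6 − 0.11q.
Supply slope = (65.2 − 45.4)/(46 − 13) = 0.6, so p = 37.6 + 0.6q.
Competitive equilibrium: 58.6 − 0.11q = 37.6 + 0.6q → q* = 29.5775, p* = 55.3465.
Marginal revenue: MR = 58.6 − 0.22q. Set MR = MC: 58.6 − 0.22q = 37.6 + 0.6q → q_m = 25.6098.
Price p_m = 58.6 − 0.11·25.6098 = 55.7829; MC(q_m) = 37.6 + 0.6·25.6098 = 52.9659.
Competitive q* = 29.5775, so Δq = 3.9677; wedge = 55.7829 − 52.9659 = 2.817.
Deadweight loss = ½ × 3.9677 × 2.817 = $5.59.

$5.59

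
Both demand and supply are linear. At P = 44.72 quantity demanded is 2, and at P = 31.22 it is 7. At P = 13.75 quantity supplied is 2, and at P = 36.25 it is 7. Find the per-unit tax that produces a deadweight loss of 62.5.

30

Demand slope = (31.22 − 44.72)/(7 − 2) = −2.7, so P = 50.12 − 2.7Q.
Supply slope = (36.25 − 13.75)/(7 − 2) = 4.5, so P = 4.75 + 4.5Q.
Competitive equilibrium: 50.12 − 2.7Q = 4.75 + 4.5Q → Q* = 6.3014, P* = 33.1063.
A tax t gives ΔQ = t/7.2 and wedge t, so DWL = t²/14.4.
t²/14.4 = 62.5 → t² = 900 → t = 30.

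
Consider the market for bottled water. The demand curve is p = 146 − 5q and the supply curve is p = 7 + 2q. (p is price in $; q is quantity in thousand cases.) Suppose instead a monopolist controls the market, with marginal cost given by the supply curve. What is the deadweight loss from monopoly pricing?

$239.60 thousand

Competitive equilibrium: 146 − 5q = 7 + 2q → q* = 19.8571, p* = 46.7143.
Marginal revenue: MR = 146 − 10q. Set MR = MC: 146 − 10q = 7 + 2q → q_m = 11.5833.
Price p_m = 146 − 5·11.5833 = 88.0835; MC(q_m) = 7 + 2·11.5833 = 30.1666.
Competitive q* = 19.8571, so Δq = 8.2738; wedge = 88.0835 − 30.1666 = 57.9169.
The triangle = ½ × 8.2738 × 57.9169 = $239.60 thousand.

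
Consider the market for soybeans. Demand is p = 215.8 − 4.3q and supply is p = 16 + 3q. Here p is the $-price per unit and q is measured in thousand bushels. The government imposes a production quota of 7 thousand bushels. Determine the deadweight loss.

$1514.50 thousand

Competitive equilibrium: 215.8 − 4.3q = 16 + 3q → q* = 27.3699, p* = 98.1096.
At q = 7: demand price = 215.8 − 4.3·7 = 185.7; supply price = 16 + 3·7 = 37.
Δq = 27.3699 − 7 = 20.3699; wedge = 185.7 − 37 = 148.7.
Welfare loss = ½ × 20.3699 × 148.7 = $1514.50 thousand.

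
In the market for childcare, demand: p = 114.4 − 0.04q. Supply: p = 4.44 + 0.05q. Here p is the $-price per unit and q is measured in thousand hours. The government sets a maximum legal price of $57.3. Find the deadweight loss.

$1218.86 thousand

Competitive equilibrium: 114.4 − 0.04q = 4.44 + 0.05q → q* = 1221.7778, p* = 65.5289.
At the ceiling p = 57.3, quantity supplied = (57.3 − 4.44)/0.05 = 1057.2.
Willingness to pay at q' = 1057.2: 114.4 − 0.04·1057.2 = 72.112.
Δq = 1221.7778 − 1057.2 = 164.5778; wedge = 72.112 − 57.3 = 14.812.
The triangle = ½ × 164.5778 × 14.812 = $1218.86 thousand.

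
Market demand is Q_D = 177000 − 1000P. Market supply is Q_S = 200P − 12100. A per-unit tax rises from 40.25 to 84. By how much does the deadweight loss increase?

In inverse form: demand P = 177 − 0.001Q, supply P = 60.5 + 0.005Q.
Competitive equilibrium: 177 − 0.001Q = 60.5 + 0.005Q → Q* = 19416.6667, P* = 157.5833.
For a per-unit tax t: ΔQ = t/0.006, so DWL = ½·t·(t/0.006) = t²/0.012.
At t = 40.25: DWL = 135005.208. At t = 84: DWL = 588000.
Increase = 588000 − 135005.208 = 452994.79.

452994.79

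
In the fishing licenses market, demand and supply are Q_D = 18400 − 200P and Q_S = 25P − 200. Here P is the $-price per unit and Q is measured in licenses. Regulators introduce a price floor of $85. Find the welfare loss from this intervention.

$4900

In inverse form: demand P = 92 − 0.005Q, supply P = 8 + 0.04Q.
Competitive equilibrium: 92 − 0.005Q = 8 + 0.04Q → Q* = 1866.6667, P* = 82.6667.
At the floor P = 85, quantity demanded = (92 − 85)/0.005 = 1400.
Sellers' marginal cost at Q' = 1400: 8 + 0.04·1400 = 64.
ΔQ = 1866.6667 − 1400 = 466.6667; wedge = 85 − 64 = 21.
Welfare loss = ½ × 466.6667 × 21 = $4900.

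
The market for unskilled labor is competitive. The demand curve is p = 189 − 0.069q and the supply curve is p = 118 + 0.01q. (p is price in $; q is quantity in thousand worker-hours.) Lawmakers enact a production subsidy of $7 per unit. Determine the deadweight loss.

Competitive equilibrium: 189 − 0.069q = 118 + 0.01q → q* = 898.7342, p* = 126.9873.
The subsidy lowers effective supply by 7: p = 111 + 0.01q.
New quantity: 189 − 0.069q = 111 + 0.01q → q' = 987.3418.
Overproduction Δq = 987.3418 − 898.7342 = 88.6076; wedge = subsidy = 7.
Welfare loss = ½ × 88.6076 × 7 = $310.13 thousand.

$310.13 thousand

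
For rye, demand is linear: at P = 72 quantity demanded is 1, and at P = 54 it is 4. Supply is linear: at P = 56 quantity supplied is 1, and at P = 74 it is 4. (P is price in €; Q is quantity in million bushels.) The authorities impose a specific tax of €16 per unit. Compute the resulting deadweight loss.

Demand slope = (54 − 72)/(4 − 1) = −6, so P = 78 − 6Q.
Supply slope = (74 − 56)/(4 − 1) = 6, so P = 50 + 6Q.
Competitive equilibrium: 78 − 6Q = 50 + 6Q → Q* = 2.3333, P* = 64.
With the tax, the buyer price exceeds the seller price by 16: (78 − 6Q) − (50 + 6Q) = 16 → Q' = 1.
ΔQ = 2.3333 − 1 = 1.3333; the wedge equals the tax, 16.
Welfare loss = ½ × 1.3333 × 16 = €10.67 million.

€10.67 million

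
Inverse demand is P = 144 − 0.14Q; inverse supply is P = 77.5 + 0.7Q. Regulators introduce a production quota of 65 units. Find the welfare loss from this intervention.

84.29

Competitive equilibrium: 144 − 0.14Q = 77.5 + 0.7Q → Q* = 79.1667, P* = 132.9167.
At Q = 65: demand price = 144 − 0.14·65 = 134.9; supply price = 77.5 + 0.7·65 = 123.
ΔQ = 79.1667 − 65 = 14.1667; wedge = 134.9 − 123 = 11.9.
The triangle = ½ × 14.1667 × 11.9 = 84.29.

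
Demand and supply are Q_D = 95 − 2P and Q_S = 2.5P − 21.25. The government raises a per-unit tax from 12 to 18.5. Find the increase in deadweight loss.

In inverse form: demand P = 47.5 − 0.5Q, supply P = 8.5 + 0.4Q.
Competitive equilibrium: 47.5 − 0.5Q = 8.5 + 0.4Q → Q* = 43.3333, P* = 25.8333.
For a per-unit tax t: ΔQ = t/0.9, so DWL = ½·t·(t/0.9) = t²/1.8.
At t = 12: DWL = 80. At t = 18.5: DWL = 190.139.
Increase = 190.139 − 80 = 110.14.

110.14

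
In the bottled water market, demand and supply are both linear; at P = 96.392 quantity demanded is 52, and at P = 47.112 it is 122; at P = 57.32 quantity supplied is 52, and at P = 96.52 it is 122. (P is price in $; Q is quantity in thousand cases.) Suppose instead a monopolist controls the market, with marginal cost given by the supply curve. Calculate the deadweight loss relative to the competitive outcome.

Demand slope = (47.112 − 96.392)/(122 − 52) = −0.704, so P = 133 − 0.704Q.
Supply slope = (96.52 − 57.32)/(122 − 52) = 0.56, so P = 28.2 + 0.56Q.
Competitive equilibrium: 133 − 0.704Q = 28.2 + 0.56Q → Q* = 82.9114, P* = 74.6304.
Marginal revenue: MR = 133 − 1.408Q. Set MR = MC: 133 − 1.408Q = 28.2 + 0.56Q → Q_m = 53.252.
Price P_m = 133 − 0.704·53.252 = 95.5106; MC(Q_m) = 28.2 + 0.56·53.252 = 58.0211.
Competitive Q* = 82.9114, so ΔQ = 29.6594; wedge = 95.5106 − 58.0211 = 37.4895.
Welfare loss = ½ × 29.6594 × 37.4895 = $555.96 thousand.

$555.96 thousand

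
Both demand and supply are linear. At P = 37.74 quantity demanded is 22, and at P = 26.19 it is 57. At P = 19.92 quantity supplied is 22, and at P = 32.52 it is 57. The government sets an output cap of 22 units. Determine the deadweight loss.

Demand slope = (26.19 − 37.74)/(57 − 22) = −0.33, so P = 45 − 0.33Q.
Supply slope = (32.52 − 19.92)/(57 − 22) = 0.36, so P = 12 + 0.36Q.
Competitive equilibrium: 45 − 0.33Q = 12 + 0.36Q → Q* = 47.8261, P* = 29.2174.
At Q = 22: demand price = 45 − 0.33·22 = 37.74; supply price = 12 + 0.36·22 = 19.92.
ΔQ = 47.8261 − 22 = 25.8261; wedge = 37.74 − 19.92 = 17.82.
The triangle = ½ × 25.8261 × 17.82 = 230.11.

230.11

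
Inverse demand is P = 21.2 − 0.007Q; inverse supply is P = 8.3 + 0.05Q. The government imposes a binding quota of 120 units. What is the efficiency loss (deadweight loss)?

Competitive equilibrium: 21.2 − 0.007Q = 8.3 + 0.05Q → Q* = 226.3158, P* = 19.6158.
At Q = 120: demand price = 21.2 − 0.007·120 = 20.36; supply price = 8.3 + 0.05·120 = 14.3.
ΔQ = 226.3158 − 120 = 106.3158; wedge = 20.36 − 14.3 = 6.06.
Deadweight loss = ½ × 106.3158 × 6.06 = 322.14.

322.14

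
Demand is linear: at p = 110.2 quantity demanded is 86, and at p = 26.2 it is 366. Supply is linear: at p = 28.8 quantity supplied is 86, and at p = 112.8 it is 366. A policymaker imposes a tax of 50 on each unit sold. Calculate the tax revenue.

6916.67

Demand slope = (26.2 − 110.2)/(366 − 86) = −0.3, so p = 136 − 0.3q.
Supply slope = (112.8 − 28.8)/(366 − 86) = 0.3, so p = 3 + 0.3q.
Competitive equilibrium: 136 − 0.3q = 3 + 0.3q → q* = 221.6667, p* = 69.5.
With the tax, the buyer price exceeds the seller price by 50: (136 − 0.3q) − (3 + 0.3q) = 50 → q' = 138.3333.
Tax revenue = 50 × 138.3333 = 6916.67.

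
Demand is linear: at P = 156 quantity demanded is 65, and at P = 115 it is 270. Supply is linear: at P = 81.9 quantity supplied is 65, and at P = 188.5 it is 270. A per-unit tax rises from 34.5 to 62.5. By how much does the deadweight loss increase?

Demand slope = (115 − 156)/(270 − 65) = −0.2, so P = 169 − 0.2Q.
Supply slope = (188.5 − 81.9)/(270 − 65) = 0.52, so P = 48.1 + 0.52Q.
Competitive equilibrium: 169 − 0.2Q = 48.1 + 0.52Q → Q* = 167.9167, P* = 135.4167.
For a per-unit tax t: ΔQ = t/0.72, so DWL = ½·t·(t/0.72) = t²/1.44.
At t = 34.5: DWL = 826.563. At t = 62.5: DWL = 2712.674.
Increase = 2712.674 − 826.563 = 1886.11.

1886.11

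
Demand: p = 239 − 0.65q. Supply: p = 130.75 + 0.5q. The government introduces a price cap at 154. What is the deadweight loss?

Competitive equilibrium: 239 − 0.65q = 130.75 + 0.5q → q* = 94.1304, p* = 177.8152.
At the ceiling p = 154, quantity supplied = (154 − 130.75)/0.5 = 46.5.
Willingness to pay at q' = 46.5: 239 − 0.65·46.5 = 208.775.
Δq = 94.1304 − 46.5 = 47.6304; wedge = 208.775 − 154 = 54.775.
DWL = ½ × 47.6304 × 54.775 = 1304.48.

1304.48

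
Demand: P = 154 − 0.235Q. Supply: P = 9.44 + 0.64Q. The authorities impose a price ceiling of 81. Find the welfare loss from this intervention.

1247.51

Competitive equilibrium: 154 − 0.235Q = 9.44 + 0.64Q → Q* = 165.2114, P* = 115.1753.
At the ceiling P = 81, quantity supplied = (81 − 9.44)/0.64 = 111.8125.
Willingness to pay at Q' = 111.8125: 154 − 0.235·111.8125 = 127.7241.
ΔQ = 165.2114 − 111.8125 = 53.3989; wedge = 127.7241 − 81 = 46.7241.
DWL = ½ × 53.3989 × 46.7241 = 1247.51.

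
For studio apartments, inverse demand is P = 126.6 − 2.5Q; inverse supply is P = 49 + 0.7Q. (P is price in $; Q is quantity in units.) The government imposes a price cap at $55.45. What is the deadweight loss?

Competitive equilibrium: 126.6 − 2.5Q = 49 + 0.7Q → Q* = 24.25, P* = 65.975.
At the ceiling P = 55.45, quantity supplied = (55.45 − 49)/0.7 = 9.2143.
Willingness to pay at Q' = 9.2143: 126.6 − 2.5·9.2143 = 103.5643.
ΔQ = 24.25 − 9.2143 = 15.0357; wedge = 103.5643 − 55.45 = 48.1143.
DWL = ½ × 15.0357 × 48.1143 = $361.72.

$361.72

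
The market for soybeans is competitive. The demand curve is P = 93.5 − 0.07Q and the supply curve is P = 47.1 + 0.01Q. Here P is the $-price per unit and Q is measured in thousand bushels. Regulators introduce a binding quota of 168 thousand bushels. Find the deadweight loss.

Competitive equilibrium: 93.5 − 0.07Q = 47.1 + 0.01Q → Q* = 580, P* = 52.9.
At Q = 168: demand price = 93.5 − 0.07·168 = 81.74; supply price = 47.1 + 0.01·168 = 48.78.
ΔQ = 580 − 168 = 412; wedge = 81.74 − 48.78 = 32.96.
Welfare loss = ½ × 412 × 32.96 = $6789.76 thousand.

$6789.76 thousand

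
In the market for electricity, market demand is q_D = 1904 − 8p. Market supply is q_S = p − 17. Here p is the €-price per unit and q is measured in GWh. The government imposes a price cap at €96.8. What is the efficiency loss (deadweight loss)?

In inverse form: demand p = 238 − 0.125q, supply p = 17 + q.
Competitive equilibrium: 238 − 0.125q = 17 + q → q* = 196.4444, p* = 213.4444.
At the ceiling p = 96.8, quantity supplied = (96.8 − 17)/1 = 79.8.
Willingness to pay at q' = 79.8: 238 − 0.125·79.8 = 228.025.
Δq = 196.4444 − 79.8 = 116.6444; wedge = 228.025 − 96.8 = 131.225.
Welfare loss = ½ × 116.6444 × 131.225 = €7653.33.

€7653.33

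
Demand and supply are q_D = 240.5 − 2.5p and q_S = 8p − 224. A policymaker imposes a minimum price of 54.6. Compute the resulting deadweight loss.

In inverse form: demand p = 96.2 − 0.4q, supply p = 28 + 0.125q.
Competitive equilibrium: 96.2 − 0.4q = 28 + 0.125q → q* = 129.9048, p* = 44.2381.
At the floor p = 54.6, quantity demanded = (96.2 − 54.6)/0.4 = 104.
Sellers' marginal cost at q' = 104: 28 + 0.125·104 = 41.
Δq = 129.9048 − 104 = 25.9048; wedge = 54.6 − 41 = 13.6.
Welfare loss = ½ × 25.9048 × 13.6 = 176.15.

176.15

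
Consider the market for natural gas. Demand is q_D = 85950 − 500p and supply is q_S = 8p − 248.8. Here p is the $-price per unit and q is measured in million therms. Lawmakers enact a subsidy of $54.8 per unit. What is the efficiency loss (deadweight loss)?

In inverse form: demand p = 171.9 − 0.002q, supply p = 31.1 + 0.125q.
Competitive equilibrium: 171.9 − 0.002q = 31.1 + 0.125q → q* = 1108.6614, p* = 169.6827.
The subsidy lowers effective supply by 54.8: p = 0.125q − 23.7.
New quantity: 171.9 − 0.002q = 0.125q − 23.7 → q' = 1540.1575.
Overproduction Δq = 1540.1575 − 1108.6614 = 431.4961; wedge = subsidy = 54.8.
Welfare loss = ½ × 431.4961 × 54.8 = $11822.99 million.

$11822.99 million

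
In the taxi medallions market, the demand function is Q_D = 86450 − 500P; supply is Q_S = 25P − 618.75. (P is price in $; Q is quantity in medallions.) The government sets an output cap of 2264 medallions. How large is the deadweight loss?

$33518.76

In inverse form: demand P = 172.9 − 0.002Q, supply P = 24.75 + 0.04Q.
Competitive equilibrium: 172.9 − 0.002Q = 24.75 + 0.04Q → Q* = 3527.381, P* = 165.8452.
At Q = 2264: demand price = 172.9 − 0.002·2264 = 168.372; supply price = 24.75 + 0.04·2264 = 115.31.
ΔQ = 3527.381 − 2264 = 1263.381; wedge = 168.372 − 115.31 = 53.062.
The triangle = ½ × 1263.381 × 53.062 = $33518.76.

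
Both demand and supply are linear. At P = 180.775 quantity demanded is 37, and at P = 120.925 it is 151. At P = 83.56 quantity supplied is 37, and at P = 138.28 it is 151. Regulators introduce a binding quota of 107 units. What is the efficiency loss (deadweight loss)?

Demand slope = (120.925 − 180.775)/(151 − 37) = −0.525, so P = 200.2 − 0.525Q.
Supply slope = (138.28 − 83.56)/(151 − 37) = 0.48, so P = 65.8 + 0.48Q.
Competitive equilibrium: 200.2 − 0.525Q = 65.8 + 0.48Q → Q* = 133.7313, P* = 129.991.
At Q = 107: demand price = 200.2 − 0.525·107 = 144.025; supply price = 65.8 + 0.48·107 = 117.16.
ΔQ = 133.7313 − 107 = 26.7313; wedge = 144.025 − 117.16 = 26.865.
The triangle = ½ × 26.7313 × 26.865 = 359.07.

359.07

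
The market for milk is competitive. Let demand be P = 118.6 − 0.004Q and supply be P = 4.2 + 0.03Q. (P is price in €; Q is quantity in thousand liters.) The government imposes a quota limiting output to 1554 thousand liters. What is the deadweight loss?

€55737.15 thousand

Competitive equilibrium: 118.6 − 0.004Q = 4.2 + 0.03Q → Q* = 3364.7059, P* = 105.1412.
At Q = 1554: demand price = 118.6 − 0.004·1554 = 112.384; supply price = 4.2 + 0.03·1554 = 50.82.
ΔQ = 3364.7059 − 1554 = 1810.7059; wedge = 112.384 − 50.82 = 61.564.
DWL = ½ × 1810.7059 × 61.564 = €55737.15 thousand.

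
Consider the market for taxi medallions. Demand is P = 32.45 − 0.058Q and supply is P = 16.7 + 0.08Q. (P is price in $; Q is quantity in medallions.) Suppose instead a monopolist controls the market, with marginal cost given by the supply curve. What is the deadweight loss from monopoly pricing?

$78.70

Competitive equilibrium: 32.45 − 0.058Q = 16.7 + 0.08Q → Q* = 114.1304, P* = 25.8304.
Marginal revenue: MR = 32.45 − 0.116Q. Set MR = MC: 32.45 − 0.116Q = 16.7 + 0.08Q → Q_m = 80.3571.
Price P_m = 32.45 − 0.058·80.3571 = 27.7893; MC(Q_m) = 16.7 + 0.08·80.3571 = 23.1286.
Competitive Q* = 114.1304, so ΔQ = 33.7733; wedge = 27.7893 − 23.1286 = 4.6607.
Deadweight loss = ½ × 33.7733 × 4.6607 = $78.70.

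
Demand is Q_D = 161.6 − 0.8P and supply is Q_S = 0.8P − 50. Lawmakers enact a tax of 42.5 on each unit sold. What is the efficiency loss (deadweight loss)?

361.25

In inverse form: demand P = 202 − 1.25Q, supply P = 62.5 + 1.25Q.
Competitive equilibrium: 202 − 1.25Q = 62.5 + 1.25Q → Q* = 55.8, P* = 132.25.
With the tax, the buyer price exceeds the seller price by 42.5: (202 − 1.25Q) − (62.5 + 1.25Q) = 42.5 → Q' = 38.8.
ΔQ = 55.8 − 38.8 = 17; the wedge equals the tax, 42.5.
Welfare loss = ½ × 17 × 42.5 = 361.25.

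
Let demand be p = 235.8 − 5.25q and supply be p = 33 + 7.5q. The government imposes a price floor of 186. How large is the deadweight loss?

Competitive equilibrium: 235.8 − 5.25q = 33 + 7.5q → q* = 15.9059, p* = 152.2941.
At the floor p = 186, quantity demanded = (235.8 − 186)/5.25 = 9.4857.
Sellers' marginal cost at q' = 9.4857: 33 + 7.5·9.4857 = 104.1428.
Δq = 15.9059 − 9.4857 = 6.4202; wedge = 186 − 104.1428 = 81.8572.
Deadweight loss = ½ × 6.4202 × 81.8572 = 262.77.

262.77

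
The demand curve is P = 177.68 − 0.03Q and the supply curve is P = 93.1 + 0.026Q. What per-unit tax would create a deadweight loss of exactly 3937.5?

Competitive equilibrium: 177.68 − 0.03Q = 93.1 + 0.026Q → Q* = 1510.3571, P* = 132.3693.
A tax t gives ΔQ = t/0.056 and wedge t, so DWL = t²/0.112.
t²/0.112 = 3937.5 → t² = 441 → t = 21.

21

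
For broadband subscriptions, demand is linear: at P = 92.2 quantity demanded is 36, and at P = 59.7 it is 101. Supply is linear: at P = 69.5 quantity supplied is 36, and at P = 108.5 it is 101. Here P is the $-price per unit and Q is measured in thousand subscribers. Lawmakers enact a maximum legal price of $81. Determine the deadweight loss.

Demand slope = (59.7 − 92.2)/(101 − 36) = −0.5, so P = 110.2 − 0.5Q.
Supply slope = (108.5 − 69.5)/(101 − 36) = 0.6, so P = 47.9 + 0.6Q.
Competitive equilibrium: 110.2 − 0.5Q = 47.9 + 0.6Q → Q* = 56.6364, P* = 81.8818.
At the ceiling P = 81, quantity supplied = (81 − 47.9)/0.6 = 55.1667.
Willingness to pay at Q' = 55.1667: 110.2 − 0.5·55.1667 = 82.6167.
ΔQ = 56.6364 − 55.1667 = 1.4697; wedge = 82.6167 − 81 = 1.6167.
Welfare loss = ½ × 1.4697 × 1.6167 = $1.19 thousand.

$1.19 thousand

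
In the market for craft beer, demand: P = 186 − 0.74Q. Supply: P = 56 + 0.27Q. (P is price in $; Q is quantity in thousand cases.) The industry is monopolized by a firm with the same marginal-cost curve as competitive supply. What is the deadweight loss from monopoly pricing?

Competitive equilibrium: 186 − 0.74Q = 56 + 0.27Q → Q* = 128.7129, P* = 90.7525.
Marginal revenue: MR = 186 − 1.48Q. Set MR = MC: 186 − 1.48Q = 56 + 0.27Q → Q_m = 74.2857.
Price P_m = 186 − 0.74·74.2857 = 131.0286; MC(Q_m) = 56 + 0.27·74.2857 = 76.0571.
Competitive Q* = 128.7129, so ΔQ = 54.4272; wedge = 131.0286 − 76.0571 = 54.9715.
The triangle = ½ × 54.4272 × 54.9715 = $1495.97 thousand.

$1495.97 thousand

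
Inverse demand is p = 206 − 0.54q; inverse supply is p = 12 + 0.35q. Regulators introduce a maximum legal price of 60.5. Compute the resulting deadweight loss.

2805.87

Competitive equilibrium: 206 − 0.54q = 12 + 0.35q → q* = 217.9775, p* = 88.2921.
At the ceiling p = 60.5, quantity supplied = (60.5 − 12)/0.35 = 138.5714.
Willingness to pay at q' = 138.5714: 206 − 0.54·138.5714 = 131.1714.
Δq = 217.9775 − 138.5714 = 79.4061; wedge = 131.1714 − 60.5 = 70.6714.
Deadweight loss = ½ × 79.4061 × 70.6714 = 2805.87.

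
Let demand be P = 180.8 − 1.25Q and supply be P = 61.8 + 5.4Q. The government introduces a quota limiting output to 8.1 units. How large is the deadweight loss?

Competitive equilibrium: 180.8 − 1.25Q = 61.8 + 5.4Q → Q* = 17.8947, P* = 158.4316.
At Q = 8.1: demand price = 180.8 − 1.25·8.1 = 170.675; supply price = 61.8 + 5.4·8.1 = 105.54.
ΔQ = 17.8947 − 8.1 = 9.7947; wedge = 170.675 − 105.54 = 65.135.
DWL = ½ × 9.7947 × 65.135 = 318.99.

318.99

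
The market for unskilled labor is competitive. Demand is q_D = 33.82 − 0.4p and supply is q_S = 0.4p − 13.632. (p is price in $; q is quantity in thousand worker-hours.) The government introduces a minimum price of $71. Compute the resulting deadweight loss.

$54.62 thousand

In inverse form: demand p = 84.55 − 2.5q, supply p = 34.08 + 2.5q.
Competitive equilibrium: 84.55 − 2.5q = 34.08 + 2.5q → q* = 10.094, p* = 59.315.
At the floor p = 71, quantity demanded = (84.55 − 71)/2.5 = 5.42.
Sellers' marginal cost at q' = 5.42: 34.08 + 2.5·5.42 = 47.63.
Δq = 10.094 − 5.42 = 4.674; wedge = 71 − 47.63 = 23.37.
Deadweight loss = ½ × 4.674 × 23.37 = $54.62 thousand.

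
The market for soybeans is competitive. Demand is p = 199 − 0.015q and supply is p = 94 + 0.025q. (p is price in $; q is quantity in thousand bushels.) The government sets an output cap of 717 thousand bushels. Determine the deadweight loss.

$72809.28 thousand

Competitive equilibrium: 199 − 0.015q = 94 + 0.025q → q* = 2625, p* = 159.625.
At q = 717: demand price = 199 − 0.015·717 = 188.245; supply price = 94 + 0.025·717 = 111.925.
Δq = 2625 − 717 = 1908; wedge = 188.245 − 111.925 = 76.32.
Welfare loss = ½ × 1908 × 76.32 = $72809.28 thousand.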